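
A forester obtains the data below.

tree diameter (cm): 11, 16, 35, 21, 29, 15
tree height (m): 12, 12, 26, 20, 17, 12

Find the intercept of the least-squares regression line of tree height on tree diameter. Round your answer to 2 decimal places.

n = 6, Σx = 127, Σy = 99, Σxy = 2327, Σx² = 3109
Sxx = Σx² − (Σx)²/n = 3109 − 2688.166667 = 420.833333
Sxy = Σxy − (Σx)(Σy)/n = 2327 − 2095.5 = 231.5
b = Sxy/Sxx = 231.5/420.833333 = 0.550099
a = ȳ − b·x̄ = 16.5 − 0.550099·21.166667 = 4.856238

4.86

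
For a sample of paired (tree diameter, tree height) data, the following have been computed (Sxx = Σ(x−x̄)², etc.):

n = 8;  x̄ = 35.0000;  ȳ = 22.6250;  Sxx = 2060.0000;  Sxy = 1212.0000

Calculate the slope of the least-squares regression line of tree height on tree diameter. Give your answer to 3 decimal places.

0.588

b = Sxy/Sxx = 1212/2060 = 0.588350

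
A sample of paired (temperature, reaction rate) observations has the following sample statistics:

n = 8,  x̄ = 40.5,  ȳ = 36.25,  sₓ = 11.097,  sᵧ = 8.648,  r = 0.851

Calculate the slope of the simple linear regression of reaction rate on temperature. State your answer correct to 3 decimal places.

0.663

b = r · sᵧ/sₓ = 0.851 · 8.648/11.097 = 0.663193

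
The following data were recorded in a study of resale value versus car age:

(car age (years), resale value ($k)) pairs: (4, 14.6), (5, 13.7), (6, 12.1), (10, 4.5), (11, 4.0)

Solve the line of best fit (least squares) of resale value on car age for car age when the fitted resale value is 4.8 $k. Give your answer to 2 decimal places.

10.24

n = 5, Σx = 36, Σy = 48.9, Σxy = 288.5, Σx² = 298
Sxx = Σx² − (Σx)²/n = 298 − 259.2 = 38.8
Sxy = Σxy − (Σx)(Σy)/n = 288.5 − 352.08 = -63.58
b = Sxy/Sxx = -63.58/38.8 = -1.638660
a = ȳ − b·x̄ = 9.78 − (-1.638660)·7.2 = 21.578351
Set a + b·x = 4.8: x = (4.8 − 21.578351) / (-1.638660) = 10.239069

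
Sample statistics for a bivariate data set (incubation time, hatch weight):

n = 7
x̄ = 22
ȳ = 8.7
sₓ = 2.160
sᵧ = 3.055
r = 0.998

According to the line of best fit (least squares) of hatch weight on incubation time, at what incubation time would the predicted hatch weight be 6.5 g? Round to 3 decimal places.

20.441

b = r · sᵧ/sₓ = 0.998 · 3.055/2.16 = 1.411523
a = ȳ − b·x̄ = 8.7 − 1.411523·22 = -22.353509
Set a + b·x = 6.5: x = (6.5 − (-22.353509)) / 1.411523 = 20.441400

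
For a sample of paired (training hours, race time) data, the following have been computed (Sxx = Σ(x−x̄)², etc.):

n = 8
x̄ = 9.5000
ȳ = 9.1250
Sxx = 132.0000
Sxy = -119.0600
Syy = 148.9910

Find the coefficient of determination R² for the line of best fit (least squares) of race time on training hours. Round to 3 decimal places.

0.721

R² = Sxy²/(Sxx·Syy) = (-119.06)²/(132·148.991) = 0.720772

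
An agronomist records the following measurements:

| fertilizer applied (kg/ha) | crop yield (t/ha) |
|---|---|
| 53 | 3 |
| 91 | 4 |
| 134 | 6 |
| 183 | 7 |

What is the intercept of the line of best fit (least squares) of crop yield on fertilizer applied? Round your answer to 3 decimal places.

n = 4, Σx = 461, Σy = 20, Σxy = 2608, Σx² = 62535
Sxx = Σx² − (Σx)²/n = 62535 − 53130.25 = 9404.75
Sxy = Σxy − (Σx)(Σy)/n = 2608 − 2305 = 303
b = Sxy/Sxx = 303/9404.75 = 0.032218
a = ȳ − b·x̄ = 5 − 0.032218·115.25 = 1.286903

1.287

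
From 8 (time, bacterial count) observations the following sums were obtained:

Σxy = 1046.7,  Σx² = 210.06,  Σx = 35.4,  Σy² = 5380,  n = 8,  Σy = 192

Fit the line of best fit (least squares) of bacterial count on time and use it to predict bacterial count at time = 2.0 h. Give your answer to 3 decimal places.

15.052

Sxx = Σx² − (Σx)²/n = 210.06 − 156.645 = 53.415
Sxy = Σxy − (Σx)(Σy)/n = 1046.7 − 849.6 = 197.1
b = Sxy/Sxx = 197.1/53.415 = 3.689975
a = ȳ − b·x̄ = 24 − 3.689975·4.425 = 7.671862
ŷ(2.0) = a + b·2.0 = 7.671862 + 3.689975·2 = 15.051811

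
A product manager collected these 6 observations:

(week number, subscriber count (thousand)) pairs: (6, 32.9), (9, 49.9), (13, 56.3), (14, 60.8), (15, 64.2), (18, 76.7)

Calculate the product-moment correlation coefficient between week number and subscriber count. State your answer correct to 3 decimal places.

n = 6, Σx = 75, Σy = 340.8, Σxy = 4573.2, Σx² = 1031, Σy² = 20443.28
Sxx = Σx² − (Σx)²/n = 1031 − 937.5 = 93.5
Sxy = Σxy − (Σx)(Σy)/n = 4573.2 − 4260 = 313.2
Syy = Σy² − (Σy)²/n = 20443.28 − 19357.44 = 1085.84
r = Sxy/√(Sxx·Syy) = 313.2/√(101526.04) = 313.2/318.631511 = 0.982954

0.983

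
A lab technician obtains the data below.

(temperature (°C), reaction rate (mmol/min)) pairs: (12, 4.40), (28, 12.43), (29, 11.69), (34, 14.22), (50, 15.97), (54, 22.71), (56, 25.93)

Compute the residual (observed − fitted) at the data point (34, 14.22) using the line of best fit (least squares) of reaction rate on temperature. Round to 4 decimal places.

n = 7, Σx = 263, Σy = 107.35, Σxy = 4700.25, Σx² = 11477
Sxx = Σx² − (Σx)²/n = 11477 − 9881.285714 = 1595.714286
Sxy = Σxy − (Σx)(Σy)/n = 4700.25 − 4033.292857 = 666.957143
b = Sxy/Sxx = 666.957143/1595.714286 = 0.417968
a = ȳ − b·x̄ = 15.335714 − 0.417968·37.571429 = -0.367932
ŷ(34) = -0.367932 + 0.417968·34 = 13.842972
residual = y − ŷ = 14.22 − 13.842972 = 0.377028

0.3770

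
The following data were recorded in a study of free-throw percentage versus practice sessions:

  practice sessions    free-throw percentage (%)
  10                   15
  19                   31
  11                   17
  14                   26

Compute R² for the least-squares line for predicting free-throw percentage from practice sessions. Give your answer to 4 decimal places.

0.9361

n = 4, Σx = 54, Σy = 89, Σxy = 1290, Σx² = 778, Σy² = 2151
Sxx = Σx² − (Σx)²/n = 778 − 729 = 49
Sxy = Σxy − (Σx)(Σy)/n = 1290 − 1201.5 = 88.5
Syy = Σy² − (Σy)²/n = 2151 − 1980.25 = 170.75
R² = Sxy²/(Sxx·Syy) = (88.5)²/(49·170.75) = 0.936116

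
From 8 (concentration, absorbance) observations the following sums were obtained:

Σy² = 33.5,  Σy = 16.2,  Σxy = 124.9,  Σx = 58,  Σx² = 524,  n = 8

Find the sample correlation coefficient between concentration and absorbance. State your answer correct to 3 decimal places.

0.878

Sxx = Σx² − (Σx)²/n = 524 − 420.5 = 103.5
Sxy = Σxy − (Σx)(Σy)/n = 124.9 − 117.45 = 7.45
Syy = Σy² − (Σy)²/n = 33.5 − 32.805 = 0.695
r = Sxy/√(Sxx·Syy) = 7.45/√(71.9325) = 7.45/8.481303 = 0.878403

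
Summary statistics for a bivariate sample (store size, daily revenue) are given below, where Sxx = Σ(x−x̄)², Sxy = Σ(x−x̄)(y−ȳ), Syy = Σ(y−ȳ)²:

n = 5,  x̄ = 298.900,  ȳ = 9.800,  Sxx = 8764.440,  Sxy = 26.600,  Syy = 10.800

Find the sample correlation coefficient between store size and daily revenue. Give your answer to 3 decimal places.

r = Sxy/√(Sxx·Syy) = 26.6/√(94655.952) = 26.6/307.662074 = 0.086458

0.086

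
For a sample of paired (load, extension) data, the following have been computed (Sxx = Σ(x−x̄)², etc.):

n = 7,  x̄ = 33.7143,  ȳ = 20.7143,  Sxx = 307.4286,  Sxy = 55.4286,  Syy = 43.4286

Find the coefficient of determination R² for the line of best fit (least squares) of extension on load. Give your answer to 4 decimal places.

0.2301

R² = Sxy²/(Sxx·Syy) = (55.4286)²/(307.4286·43.4286) = 0.230116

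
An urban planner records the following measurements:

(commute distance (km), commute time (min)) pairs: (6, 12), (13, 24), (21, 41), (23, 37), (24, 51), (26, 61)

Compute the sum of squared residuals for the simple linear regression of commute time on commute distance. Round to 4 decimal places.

n = 6, Σx = 113, Σy = 226, Σxy = 4906, Σx² = 2427, Σy² = 10092
Sxx = Σx² − (Σx)²/n = 2427 − 2128.166667 = 298.833333
Sxy = Σxy − (Σx)(Σy)/n = 4906 − 4256.333333 = 649.666667
Syy = Σy² − (Σy)²/n = 10092 − 8512.666667 = 1579.333333
b = Sxy/Sxx = 649.666667/298.833333 = 2.174010
SSE = Syy − b·Sxy = 1579.333333 − 2.174010·649.666667 = 166.951478

166.9515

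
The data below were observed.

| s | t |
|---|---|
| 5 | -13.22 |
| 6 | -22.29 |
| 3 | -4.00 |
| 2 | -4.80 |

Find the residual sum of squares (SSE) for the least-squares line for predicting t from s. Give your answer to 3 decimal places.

n = 4, Σx = 16, Σy = -44.31, Σxy = -221.44, Σx² = 74, Σy² = 710.6525
Sxx = Σx² − (Σx)²/n = 74 − 64 = 10
Sxy = Σxy − (Σx)(Σy)/n = -221.44 − (-177.24) = -44.2
Syy = Σy² − (Σy)²/n = 710.6525 − 490.844025 = 219.808475
b = Sxy/Sxx = -44.2/10 = -4.42
SSE = Syy − b·Sxy = 219.808475 − (-4.42)·(-44.2) = 24.444475

24.444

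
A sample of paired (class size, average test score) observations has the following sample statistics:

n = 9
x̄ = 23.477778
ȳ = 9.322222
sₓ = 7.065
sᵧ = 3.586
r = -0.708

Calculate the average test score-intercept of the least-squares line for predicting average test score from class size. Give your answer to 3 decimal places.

17.759

b = r · sᵧ/sₓ = -0.708 · 3.586/7.065 = -0.359361
a = ȳ − b·x̄ = 9.322222 − (-0.359361)·23.477778 = 17.759228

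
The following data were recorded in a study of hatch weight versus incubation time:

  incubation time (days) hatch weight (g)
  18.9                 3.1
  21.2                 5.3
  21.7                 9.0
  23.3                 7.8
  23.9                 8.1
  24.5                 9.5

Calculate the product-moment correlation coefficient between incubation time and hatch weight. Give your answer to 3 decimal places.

n = 6, Σx = 133.5, Σy = 42.8, Σxy = 974.33, Σx² = 2991.89, Σy² = 335.4
Sxx = Σx² − (Σx)²/n = 2991.89 − 2970.375 = 21.515
Sxy = Σxy − (Σx)(Σy)/n = 974.33 − 952.3 = 22.03
Syy = Σy² − (Σy)²/n = 335.4 − 305.306667 = 30.093333
r = Sxy/√(Sxx·Syy) = 22.03/√(647.458067) = 22.03/25.445197 = 0.865782

0.866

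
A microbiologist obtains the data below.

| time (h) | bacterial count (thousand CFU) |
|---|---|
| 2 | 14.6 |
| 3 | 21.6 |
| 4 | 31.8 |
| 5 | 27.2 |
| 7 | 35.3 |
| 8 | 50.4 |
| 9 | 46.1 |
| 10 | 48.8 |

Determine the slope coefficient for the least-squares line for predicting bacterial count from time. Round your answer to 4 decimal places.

n = 8, Σx = 48, Σy = 275.8, Σxy = 1910.4, Σx² = 348
Sxx = Σx² − (Σx)²/n = 348 − 288 = 60
Sxy = Σxy − (Σx)(Σy)/n = 1910.4 − 1654.8 = 255.6
b = Sxy/Sxx = 255.6/60 = 4.26

4.2600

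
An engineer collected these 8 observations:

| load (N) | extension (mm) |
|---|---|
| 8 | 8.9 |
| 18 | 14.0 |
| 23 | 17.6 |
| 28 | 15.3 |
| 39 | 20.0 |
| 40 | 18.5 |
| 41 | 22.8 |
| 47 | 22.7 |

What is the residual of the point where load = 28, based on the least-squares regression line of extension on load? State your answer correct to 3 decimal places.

-1.360

n = 8, Σx = 244, Σy = 139.8, Σxy = 4678.1, Σx² = 8712
Sxx = Σx² − (Σx)²/n = 8712 − 7442 = 1270
Sxy = Σxy − (Σx)(Σy)/n = 4678.1 − 4263.9 = 414.2
b = Sxy/Sxx = 414.2/1270 = 0.326142
a = ȳ − b·x̄ = 17.475 − 0.326142·30.5 = 7.527677
ŷ(28) = 7.527677 + 0.326142·28 = 16.659646
residual = y − ŷ = 15.3 − 16.659646 = -1.359646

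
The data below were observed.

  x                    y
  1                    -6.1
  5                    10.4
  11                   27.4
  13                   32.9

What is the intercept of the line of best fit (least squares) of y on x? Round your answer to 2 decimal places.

-7.79

n = 4, Σx = 30, Σy = 64.6, Σxy = 775, Σx² = 316
Sxx = Σx² − (Σx)²/n = 316 − 225 = 91
Sxy = Σxy − (Σx)(Σy)/n = 775 − 484.5 = 290.5
b = Sxy/Sxx = 290.5/91 = 3.192308
a = ȳ − b·x̄ = 16.15 − 3.192308·7.5 = -7.792308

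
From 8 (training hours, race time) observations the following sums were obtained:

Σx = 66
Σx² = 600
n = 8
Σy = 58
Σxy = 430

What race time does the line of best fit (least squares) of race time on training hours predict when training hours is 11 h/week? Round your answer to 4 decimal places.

4.8468

Sxx = Σx² − (Σx)²/n = 600 − 544.5 = 55.5
Sxy = Σxy − (Σx)(Σy)/n = 430 − 478.5 = -48.5
b = Sxy/Sxx = -48.5/55.5 = -0.873874
a = ȳ − b·x̄ = 7.25 − (-0.873874)·8.25 = 14.459459
ŷ(11) = a + b·11 = 14.459459 + (-0.873874)·11 = 4.846847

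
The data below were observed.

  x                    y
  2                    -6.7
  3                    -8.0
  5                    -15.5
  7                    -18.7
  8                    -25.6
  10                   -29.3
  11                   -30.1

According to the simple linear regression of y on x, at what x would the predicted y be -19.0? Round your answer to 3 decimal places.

6.525

n = 7, Σx = 46, Σy = -133.9, Σxy = -1074.7, Σx² = 372
Sxx = Σx² − (Σx)²/n = 372 − 302.285714 = 69.714286
Sxy = Σxy − (Σx)(Σy)/n = -1074.7 − (-879.914286) = -194.785714
b = Sxy/Sxx = -194.785714/69.714286 = -2.794057
a = ȳ − b·x̄ = -19.128571 − (-2.794057)·6.571429 = -0.767623
Set a + b·x = -19.0: x = (-19.0 − (-0.767623)) / (-2.794057) = 6.525413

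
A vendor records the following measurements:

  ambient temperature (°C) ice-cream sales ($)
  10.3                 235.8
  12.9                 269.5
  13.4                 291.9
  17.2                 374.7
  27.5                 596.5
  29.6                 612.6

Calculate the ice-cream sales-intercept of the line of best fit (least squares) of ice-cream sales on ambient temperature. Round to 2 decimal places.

17.14

n = 6, Σx = 110.9, Σy = 2381, Σxy = 50798.3, Σx² = 2380.31
Sxx = Σx² − (Σx)²/n = 2380.31 − 2049.801667 = 330.508333
Sxy = Σxy − (Σx)(Σy)/n = 50798.3 − 44008.816667 = 6789.483333
b = Sxy/Sxx = 6789.483333/330.508333 = 20.542548
a = ȳ − b·x̄ = 396.833333 − 20.542548·18.483333 = 17.138569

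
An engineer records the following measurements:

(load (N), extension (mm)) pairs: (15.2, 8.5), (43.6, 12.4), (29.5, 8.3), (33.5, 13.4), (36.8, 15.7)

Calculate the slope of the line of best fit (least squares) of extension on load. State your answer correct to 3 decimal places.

n = 5, Σx = 158.6, Σy = 58.3, Σxy = 1941.35, Σx² = 5478.74
Sxx = Σx² − (Σx)²/n = 5478.74 − 5030.792 = 447.948
Sxy = Σxy − (Σx)(Σy)/n = 1941.35 − 1849.276 = 92.074
b = Sxy/Sxx = 92.074/447.948 = 0.205546

0.206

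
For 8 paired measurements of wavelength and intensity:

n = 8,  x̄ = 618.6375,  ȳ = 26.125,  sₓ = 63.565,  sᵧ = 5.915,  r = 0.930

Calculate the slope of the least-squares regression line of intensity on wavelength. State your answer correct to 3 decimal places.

0.087

b = r · sᵧ/sₓ = 0.93 · 5.915/63.565 = 0.086541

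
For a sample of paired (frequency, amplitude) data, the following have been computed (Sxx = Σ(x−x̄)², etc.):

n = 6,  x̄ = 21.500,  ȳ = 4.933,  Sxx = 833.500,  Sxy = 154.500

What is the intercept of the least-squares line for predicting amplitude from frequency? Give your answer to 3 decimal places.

0.948

b = Sxy/Sxx = 154.5/833.5 = 0.185363
a = ȳ − b·x̄ = 4.933 − 0.185363·21.5 = 0.947697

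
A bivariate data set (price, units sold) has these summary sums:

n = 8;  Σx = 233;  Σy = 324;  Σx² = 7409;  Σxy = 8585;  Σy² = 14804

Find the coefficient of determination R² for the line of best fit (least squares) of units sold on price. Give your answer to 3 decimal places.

0.692

Sxx = Σx² − (Σx)²/n = 7409 − 6786.125 = 622.875
Sxy = Σxy − (Σx)(Σy)/n = 8585 − 9436.5 = -851.5
Syy = Σy² − (Σy)²/n = 14804 − 13122 = 1682
R² = Sxy²/(Sxx·Syy) = (-851.5)²/(622.875·1682) = 0.692058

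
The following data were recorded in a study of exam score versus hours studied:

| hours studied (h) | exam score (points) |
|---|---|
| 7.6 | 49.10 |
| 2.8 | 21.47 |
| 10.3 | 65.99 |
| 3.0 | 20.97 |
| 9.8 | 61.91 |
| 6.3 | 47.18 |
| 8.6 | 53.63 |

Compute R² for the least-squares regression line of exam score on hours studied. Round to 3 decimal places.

n = 7, Σx = 48.4, Σy = 320.25, Σxy = 2541.053, Σx² = 390.38, Σy² = 16601.1693
Sxx = Σx² − (Σx)²/n = 390.38 − 334.651429 = 55.728571
Sxy = Σxy − (Σx)(Σy)/n = 2541.053 − 2214.3 = 326.753
Syy = Σy² − (Σy)²/n = 16601.1693 − 14651.4375 = 1949.7318
R² = Sxy²/(Sxx·Syy) = (326.753)²/(55.728571·1949.7318) = 0.982622

0.983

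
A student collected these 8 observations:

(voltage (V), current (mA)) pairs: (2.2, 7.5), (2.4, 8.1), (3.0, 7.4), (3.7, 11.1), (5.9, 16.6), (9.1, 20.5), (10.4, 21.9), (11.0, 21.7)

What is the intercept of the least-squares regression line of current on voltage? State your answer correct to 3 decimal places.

4.024

n = 8, Σx = 47.7, Σy = 114.8, Σxy = 850.16, Σx² = 380.07
Sxx = Σx² − (Σx)²/n = 380.07 − 284.41125 = 95.65875
Sxy = Σxy − (Σx)(Σy)/n = 850.16 − 684.495 = 165.665
b = Sxy/Sxx = 165.665/95.65875 = 1.731833
a = ȳ − b·x̄ = 14.35 − 1.731833·5.9625 = 4.023944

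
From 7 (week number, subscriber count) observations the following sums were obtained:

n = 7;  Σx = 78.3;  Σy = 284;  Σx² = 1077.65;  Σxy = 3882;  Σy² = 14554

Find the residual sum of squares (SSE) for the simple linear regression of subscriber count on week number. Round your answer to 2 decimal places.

Sxx = Σx² − (Σx)²/n = 1077.65 − 875.841429 = 201.808571
Sxy = Σxy − (Σx)(Σy)/n = 3882 − 3176.742857 = 705.257143
Syy = Σy² − (Σy)²/n = 14554 − 11522.285714 = 3031.714286
b = Sxy/Sxx = 705.257143/201.808571 = 3.494684
SSE = Syy − b·Sxy = 3031.714286 − 3.494684·705.257143 = 567.063582

567.06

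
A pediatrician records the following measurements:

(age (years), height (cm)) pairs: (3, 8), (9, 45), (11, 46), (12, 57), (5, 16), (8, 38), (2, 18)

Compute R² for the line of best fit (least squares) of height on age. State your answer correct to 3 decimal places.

0.904

n = 7, Σx = 50, Σy = 228, Σxy = 2039, Σx² = 448, Σy² = 9478
Sxx = Σx² − (Σx)²/n = 448 − 357.142857 = 90.857143
Sxy = Σxy − (Σx)(Σy)/n = 2039 − 1628.571429 = 410.428571
Syy = Σy² − (Σy)²/n = 9478 − 7426.285714 = 2051.714286
R² = Sxy²/(Sxx·Syy) = (410.428571)²/(90.857143·2051.714286) = 0.903648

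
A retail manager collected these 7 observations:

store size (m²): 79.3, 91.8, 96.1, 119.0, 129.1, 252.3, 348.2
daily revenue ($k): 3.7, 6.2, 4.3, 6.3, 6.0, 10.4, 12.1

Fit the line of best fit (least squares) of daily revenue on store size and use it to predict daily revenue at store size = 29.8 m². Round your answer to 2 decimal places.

n = 7, Σx = 1115.8, Σy = 49, Σxy = 9637.24, Σx² = 239677.28
Sxx = Σx² − (Σx)²/n = 239677.28 − 177858.52 = 61818.76
Sxy = Σxy − (Σx)(Σy)/n = 9637.24 − 7810.6 = 1826.64
b = Sxy/Sxx = 1826.64/61818.76 = 0.029548
a = ȳ − b·x̄ = 7 − 0.029548·159.4 = 2.289999
ŷ(29.8) = a + b·29.8 = 2.289999 + 0.029548·29.8 = 3.170539

3.17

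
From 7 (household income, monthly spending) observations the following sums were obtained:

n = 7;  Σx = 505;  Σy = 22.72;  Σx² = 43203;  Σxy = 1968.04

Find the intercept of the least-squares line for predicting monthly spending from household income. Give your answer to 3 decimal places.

-0.259

Sxx = Σx² − (Σx)²/n = 43203 − 36432.142857 = 6770.857143
Sxy = Σxy − (Σx)(Σy)/n = 1968.04 − 1639.085714 = 328.954286
b = Sxy/Sxx = 328.954286/6770.857143 = 0.048584
a = ȳ − b·x̄ = 3.245714 − 0.048584·72.142857 = -0.259263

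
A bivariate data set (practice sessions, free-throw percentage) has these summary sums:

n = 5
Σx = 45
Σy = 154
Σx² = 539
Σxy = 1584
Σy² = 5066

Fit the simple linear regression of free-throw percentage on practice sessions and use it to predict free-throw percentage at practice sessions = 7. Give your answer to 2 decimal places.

27.84

Sxx = Σx² − (Σx)²/n = 539 − 405 = 134
Sxy = Σxy − (Σx)(Σy)/n = 1584 − 1386 = 198
b = Sxy/Sxx = 198/134 = 1.477612
a = ȳ − b·x̄ = 30.8 − 1.477612·9 = 17.501493
ŷ(7) = a + b·7 = 17.501493 + 1.477612·7 = 27.844776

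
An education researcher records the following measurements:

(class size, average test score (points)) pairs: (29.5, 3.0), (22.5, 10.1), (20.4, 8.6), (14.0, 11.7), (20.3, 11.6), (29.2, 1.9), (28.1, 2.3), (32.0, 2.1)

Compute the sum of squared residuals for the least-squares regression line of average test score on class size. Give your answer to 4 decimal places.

n = 8, Σx = 196, Σy = 51.3, Σxy = 1077.78, Σx² = 5067, Σy² = 469.73
Sxx = Σx² − (Σx)²/n = 5067 − 4802 = 265
Sxy = Σxy − (Σx)(Σy)/n = 1077.78 − 1256.85 = -179.07
Syy = Σy² − (Σy)²/n = 469.73 − 328.96125 = 140.76875
b = Sxy/Sxx = -179.07/265 = -0.675736
SSE = Syy − b·Sxy = 140.76875 − (-0.675736)·(-179.07) = 19.764732

19.7647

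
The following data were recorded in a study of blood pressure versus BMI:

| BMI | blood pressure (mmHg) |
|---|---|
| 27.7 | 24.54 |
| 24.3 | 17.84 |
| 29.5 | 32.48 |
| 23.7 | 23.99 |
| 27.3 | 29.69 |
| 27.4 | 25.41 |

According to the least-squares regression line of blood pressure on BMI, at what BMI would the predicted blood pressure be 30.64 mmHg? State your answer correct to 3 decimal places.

29.417

n = 6, Σx = 159.9, Σy = 153.95, Σxy = 4146.764, Σx² = 4285.77
Sxx = Σx² − (Σx)²/n = 4285.77 − 4261.335 = 24.435
Sxy = Σxy − (Σx)(Σy)/n = 4146.764 − 4102.7675 = 43.9965
b = Sxy/Sxx = 43.9965/24.435 = 1.800552
a = ȳ − b·x̄ = 25.658333 − 1.800552·26.65 = -22.326390
Set a + b·x = 30.64: x = (30.64 − (-22.326390)) / 1.800552 = 29.416743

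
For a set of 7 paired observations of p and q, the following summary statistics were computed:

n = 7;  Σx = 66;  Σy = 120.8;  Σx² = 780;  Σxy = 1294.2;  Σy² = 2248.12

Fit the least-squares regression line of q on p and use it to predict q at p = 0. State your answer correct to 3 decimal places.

Sxx = Σx² − (Σx)²/n = 780 − 622.285714 = 157.714286
Sxy = Σxy − (Σx)(Σy)/n = 1294.2 − 1138.971429 = 155.228571
b = Sxy/Sxx = 155.228571/157.714286 = 0.984239
a = ȳ − b·x̄ = 17.257143 − 0.984239·9.428571 = 7.977174
ŷ(0) = a + b·0 = 7.977174 + 0.984239·0 = 7.977174

7.977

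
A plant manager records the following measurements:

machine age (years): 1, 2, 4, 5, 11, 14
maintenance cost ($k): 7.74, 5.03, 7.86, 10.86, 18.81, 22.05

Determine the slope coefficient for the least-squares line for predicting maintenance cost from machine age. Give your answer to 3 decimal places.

n = 6, Σx = 37, Σy = 72.35, Σxy = 619.15, Σx² = 363
Sxx = Σx² − (Σx)²/n = 363 − 228.166667 = 134.833333
Sxy = Σxy − (Σx)(Σy)/n = 619.15 − 446.158333 = 172.991667
b = Sxy/Sxx = 172.991667/134.833333 = 1.283004

1.283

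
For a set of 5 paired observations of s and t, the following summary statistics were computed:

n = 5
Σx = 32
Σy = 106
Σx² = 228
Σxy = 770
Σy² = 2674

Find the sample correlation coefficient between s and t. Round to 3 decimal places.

0.921

Sxx = Σx² − (Σx)²/n = 228 − 204.8 = 23.2
Sxy = Σxy − (Σx)(Σy)/n = 770 − 678.4 = 91.6
Syy = Σy² − (Σy)²/n = 2674 − 2247.2 = 426.8
r = Sxy/√(Sxx·Syy) = 91.6/√(9901.76) = 91.6/99.507588 = 0.920533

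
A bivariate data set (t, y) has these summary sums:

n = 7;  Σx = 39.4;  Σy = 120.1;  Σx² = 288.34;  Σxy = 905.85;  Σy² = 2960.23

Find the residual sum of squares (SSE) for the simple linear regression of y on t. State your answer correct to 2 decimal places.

106.03

Sxx = Σx² − (Σx)²/n = 288.34 − 221.765714 = 66.574286
Sxy = Σxy − (Σx)(Σy)/n = 905.85 − 675.991429 = 229.858571
Syy = Σy² − (Σy)²/n = 2960.23 − 2060.572857 = 899.657143
b = Sxy/Sxx = 229.858571/66.574286 = 3.452663
SSE = Syy − b·Sxy = 899.657143 − 3.452663·229.858571 = 106.032964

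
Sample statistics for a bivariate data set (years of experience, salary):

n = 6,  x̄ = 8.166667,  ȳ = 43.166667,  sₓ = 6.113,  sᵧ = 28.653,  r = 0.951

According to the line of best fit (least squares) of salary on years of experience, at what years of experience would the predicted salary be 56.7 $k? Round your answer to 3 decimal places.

b = r · sᵧ/sₓ = 0.951 · 28.653/6.113 = 4.457550
a = ȳ − b·x̄ = 43.166667 − 4.457550·8.166667 = 6.763341
Set a + b·x = 56.7: x = (56.7 − 6.763341) / 4.457550 = 11.202714

11.203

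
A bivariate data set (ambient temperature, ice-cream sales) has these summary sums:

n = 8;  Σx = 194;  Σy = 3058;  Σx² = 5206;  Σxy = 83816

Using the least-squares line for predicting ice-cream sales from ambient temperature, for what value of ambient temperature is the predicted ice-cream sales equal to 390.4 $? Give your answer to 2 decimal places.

Sxx = Σx² − (Σx)²/n = 5206 − 4704.5 = 501.5
Sxy = Σxy − (Σx)(Σy)/n = 83816 − 74156.5 = 9659.5
b = Sxy/Sxx = 9659.5/501.5 = 19.261216
a = ȳ − b·x̄ = 382.25 − 19.261216·24.25 = -84.834497
Set a + b·x = 390.4: x = (390.4 − (-84.834497)) / 19.261216 = 24.673130

24.67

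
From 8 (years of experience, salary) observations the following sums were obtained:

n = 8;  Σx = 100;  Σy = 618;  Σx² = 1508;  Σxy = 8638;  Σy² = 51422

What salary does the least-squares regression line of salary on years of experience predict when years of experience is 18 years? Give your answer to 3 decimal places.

Sxx = Σx² − (Σx)²/n = 1508 − 1250 = 258
Sxy = Σxy − (Σx)(Σy)/n = 8638 − 7725 = 913
b = Sxy/Sxx = 913/258 = 3.538760
a = ȳ − b·x̄ = 77.25 − 3.538760·12.5 = 33.015504
ŷ(18) = a + b·18 = 33.015504 + 3.538760·18 = 96.713178

96.713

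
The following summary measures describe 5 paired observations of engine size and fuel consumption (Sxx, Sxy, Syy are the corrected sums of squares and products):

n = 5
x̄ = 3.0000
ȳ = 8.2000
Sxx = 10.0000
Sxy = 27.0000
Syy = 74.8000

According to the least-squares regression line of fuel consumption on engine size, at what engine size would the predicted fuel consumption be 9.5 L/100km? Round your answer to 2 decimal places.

b = Sxy/Sxx = 27/10 = 2.7
a = ȳ − b·x̄ = 8.2 − 2.7·3 = 0.1
Set a + b·x = 9.5: x = (9.5 − 0.1) / 2.7 = 3.481481

3.48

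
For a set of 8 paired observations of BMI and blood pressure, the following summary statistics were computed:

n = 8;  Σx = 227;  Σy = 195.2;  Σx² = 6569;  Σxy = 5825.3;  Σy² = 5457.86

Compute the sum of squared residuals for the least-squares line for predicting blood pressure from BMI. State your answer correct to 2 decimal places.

53.09

Sxx = Σx² − (Σx)²/n = 6569 − 6441.125 = 127.875
Sxy = Σxy − (Σx)(Σy)/n = 5825.3 − 5538.8 = 286.5
Syy = Σy² − (Σy)²/n = 5457.86 − 4762.88 = 694.98
b = Sxy/Sxx = 286.5/127.875 = 2.240469
SSE = Syy − b·Sxy = 694.98 − 2.240469·286.5 = 53.085572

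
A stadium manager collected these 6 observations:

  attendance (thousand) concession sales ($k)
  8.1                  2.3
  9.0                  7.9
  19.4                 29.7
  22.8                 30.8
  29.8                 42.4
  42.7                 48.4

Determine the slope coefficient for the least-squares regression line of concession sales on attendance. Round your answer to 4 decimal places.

n = 6, Σx = 131.8, Σy = 161.5, Σxy = 4698.35, Σx² = 3754.14
Sxx = Σx² − (Σx)²/n = 3754.14 − 2895.206667 = 858.933333
Sxy = Σxy − (Σx)(Σy)/n = 4698.35 − 3547.616667 = 1150.733333
b = Sxy/Sxx = 1150.733333/858.933333 = 1.339724

1.3397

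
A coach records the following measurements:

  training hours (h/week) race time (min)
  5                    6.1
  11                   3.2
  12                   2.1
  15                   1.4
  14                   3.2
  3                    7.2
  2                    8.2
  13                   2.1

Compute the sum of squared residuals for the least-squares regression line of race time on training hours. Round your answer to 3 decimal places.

n = 8, Σx = 75, Σy = 33.5, Σxy = 222, Σx² = 893, Σy² = 187.55
Sxx = Σx² − (Σx)²/n = 893 − 703.125 = 189.875
Sxy = Σxy − (Σx)(Σy)/n = 222 − 314.0625 = -92.0625
Syy = Σy² − (Σy)²/n = 187.55 − 140.28125 = 47.26875
b = Sxy/Sxx = -92.0625/189.875 = -0.484858
SSE = Syy − b·Sxy = 47.26875 − (-0.484858)·(-92.0625) = 2.631468

2.631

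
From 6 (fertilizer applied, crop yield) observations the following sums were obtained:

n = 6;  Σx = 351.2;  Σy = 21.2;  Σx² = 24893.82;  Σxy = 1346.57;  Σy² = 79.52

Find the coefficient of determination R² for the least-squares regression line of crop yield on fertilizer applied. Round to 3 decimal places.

Sxx = Σx² − (Σx)²/n = 24893.82 − 20556.906667 = 4336.913333
Sxy = Σxy − (Σx)(Σy)/n = 1346.57 − 1240.906667 = 105.663333
Syy = Σy² − (Σy)²/n = 79.52 − 74.906667 = 4.613333
R² = Sxy²/(Sxx·Syy) = (105.663333)²/(4336.913333·4.613333) = 0.558024

0.558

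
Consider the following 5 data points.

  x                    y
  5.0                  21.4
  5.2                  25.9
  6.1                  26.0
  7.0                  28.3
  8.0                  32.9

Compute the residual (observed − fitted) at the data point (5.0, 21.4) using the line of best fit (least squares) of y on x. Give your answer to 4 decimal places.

n = 5, Σx = 31.3, Σy = 134.5, Σxy = 861.58, Σx² = 202.25
Sxx = Σx² − (Σx)²/n = 202.25 − 195.938 = 6.312
Sxy = Σxy − (Σx)(Σy)/n = 861.58 − 841.97 = 19.61
b = Sxy/Sxx = 19.61/6.312 = 3.106781
a = ȳ − b·x̄ = 26.9 − 3.106781·6.26 = 7.451553
ŷ(5.0) = 7.451553 + 3.106781·5 = 22.985456
residual = y − ŷ = 21.4 − 22.985456 = -1.585456

-1.5855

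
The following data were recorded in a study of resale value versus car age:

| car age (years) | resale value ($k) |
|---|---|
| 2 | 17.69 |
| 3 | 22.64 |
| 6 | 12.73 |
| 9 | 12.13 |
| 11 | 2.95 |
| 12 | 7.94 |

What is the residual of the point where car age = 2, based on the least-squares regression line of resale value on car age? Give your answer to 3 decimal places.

-2.645

n = 6, Σx = 43, Σy = 76.08, Σxy = 416.58, Σx² = 395
Sxx = Σx² − (Σx)²/n = 395 − 308.166667 = 86.833333
Sxy = Σxy − (Σx)(Σy)/n = 416.58 − 545.24 = -128.66
b = Sxy/Sxx = -128.66/86.833333 = -1.481689
a = ȳ − b·x̄ = 12.68 − (-1.481689)·7.166667 = 23.298772
ŷ(2) = 23.298772 + (-1.481689)·2 = 20.335393
residual = y − ŷ = 17.69 − 20.335393 = -2.645393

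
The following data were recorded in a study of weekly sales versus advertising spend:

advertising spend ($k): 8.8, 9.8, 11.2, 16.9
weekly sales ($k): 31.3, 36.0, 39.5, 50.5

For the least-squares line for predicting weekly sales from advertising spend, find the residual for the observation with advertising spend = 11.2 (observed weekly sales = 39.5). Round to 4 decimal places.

1.2337

n = 4, Σx = 46.7, Σy = 157.3, Σxy = 1924.09, Σx² = 584.53
Sxx = Σx² − (Σx)²/n = 584.53 − 545.2225 = 39.3075
Sxy = Σxy − (Σx)(Σy)/n = 1924.09 − 1836.4775 = 87.6125
b = Sxy/Sxx = 87.6125/39.3075 = 2.228900
a = ȳ − b·x̄ = 39.325 − 2.228900·11.675 = 13.302589
ŷ(11.2) = 13.302589 + 2.228900·11.2 = 38.266272
residual = y − ŷ = 39.5 − 38.266272 = 1.233728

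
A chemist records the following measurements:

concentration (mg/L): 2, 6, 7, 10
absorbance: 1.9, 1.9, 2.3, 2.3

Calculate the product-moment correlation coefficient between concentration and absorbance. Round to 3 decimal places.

n = 4, Σx = 25, Σy = 8.4, Σxy = 54.3, Σx² = 189, Σy² = 17.8
Sxx = Σx² − (Σx)²/n = 189 − 156.25 = 32.75
Sxy = Σxy − (Σx)(Σy)/n = 54.3 − 52.5 = 1.8
Syy = Σy² − (Σy)²/n = 17.8 − 17.64 = 0.16
r = Sxy/√(Sxx·Syy) = 1.8/√(5.24) = 1.8/2.289105 = 0.786334

0.786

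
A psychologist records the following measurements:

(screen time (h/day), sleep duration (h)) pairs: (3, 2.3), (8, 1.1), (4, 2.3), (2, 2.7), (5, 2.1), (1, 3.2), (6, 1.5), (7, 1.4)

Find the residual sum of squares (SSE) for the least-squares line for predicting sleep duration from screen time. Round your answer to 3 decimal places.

0.123

n = 8, Σx = 36, Σy = 16.6, Σxy = 62.8, Σx² = 204, Σy² = 37.94
Sxx = Σx² − (Σx)²/n = 204 − 162 = 42
Sxy = Σxy − (Σx)(Σy)/n = 62.8 − 74.7 = -11.9
Syy = Σy² − (Σy)²/n = 37.94 − 34.445 = 3.495
b = Sxy/Sxx = -11.9/42 = -0.283333
SSE = Syy − b·Sxy = 3.495 − (-0.283333)·(-11.9) = 0.123333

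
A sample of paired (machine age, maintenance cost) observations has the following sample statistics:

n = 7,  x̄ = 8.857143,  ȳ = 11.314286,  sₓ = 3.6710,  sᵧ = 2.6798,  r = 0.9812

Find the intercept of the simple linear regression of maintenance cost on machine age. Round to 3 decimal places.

4.970

b = r · sᵧ/sₓ = 0.9812 · 2.6798/3.671 = 0.716268
a = ȳ − b·x̄ = 11.314286 − 0.716268·8.857143 = 4.970198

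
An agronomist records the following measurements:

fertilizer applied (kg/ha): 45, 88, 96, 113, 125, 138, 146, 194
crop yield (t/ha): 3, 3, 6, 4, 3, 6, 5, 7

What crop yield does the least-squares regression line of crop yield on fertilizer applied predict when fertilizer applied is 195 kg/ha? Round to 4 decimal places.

6.5676

n = 8, Σx = 945, Σy = 37, Σxy = 4718, Σx² = 125375
Sxx = Σx² − (Σx)²/n = 125375 − 111628.125 = 13746.875
Sxy = Σxy − (Σx)(Σy)/n = 4718 − 4370.625 = 347.375
b = Sxy/Sxx = 347.375/13746.875 = 0.025269
a = ȳ − b·x̄ = 4.625 − 0.025269·118.125 = 1.640055
ŷ(195) = a + b·195 = 1.640055 + 0.025269·195 = 6.567584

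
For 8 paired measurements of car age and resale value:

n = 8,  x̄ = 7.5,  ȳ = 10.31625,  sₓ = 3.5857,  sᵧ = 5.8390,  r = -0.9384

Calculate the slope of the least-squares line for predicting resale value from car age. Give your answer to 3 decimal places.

-1.528

b = r · sᵧ/sₓ = -0.9384 · 5.839/3.5857 = -1.528103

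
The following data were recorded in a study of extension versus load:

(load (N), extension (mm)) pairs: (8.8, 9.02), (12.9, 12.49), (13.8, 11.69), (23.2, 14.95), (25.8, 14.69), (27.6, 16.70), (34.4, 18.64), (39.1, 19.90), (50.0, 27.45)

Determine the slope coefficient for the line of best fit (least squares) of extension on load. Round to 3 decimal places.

n = 9, Σx = 235.6, Σy = 145.53, Σxy = 4380.387, Σx² = 7612.1
Sxx = Σx² − (Σx)²/n = 7612.1 − 6167.484444 = 1444.615556
Sxy = Σxy − (Σx)(Σy)/n = 4380.387 − 3809.652 = 570.735
b = Sxy/Sxx = 570.735/1444.615556 = 0.395077

0.395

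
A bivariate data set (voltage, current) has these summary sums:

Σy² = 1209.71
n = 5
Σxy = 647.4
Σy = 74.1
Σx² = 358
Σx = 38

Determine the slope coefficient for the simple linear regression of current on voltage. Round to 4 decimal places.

Sxx = Σx² − (Σx)²/n = 358 − 288.8 = 69.2
Sxy = Σxy − (Σx)(Σy)/n = 647.4 − 563.16 = 84.24
b = Sxy/Sxx = 84.24/69.2 = 1.217341

1.2173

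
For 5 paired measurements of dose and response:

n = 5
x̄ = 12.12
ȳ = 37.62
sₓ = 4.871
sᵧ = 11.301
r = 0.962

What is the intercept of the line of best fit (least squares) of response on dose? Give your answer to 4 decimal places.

b = r · sᵧ/sₓ = 0.962 · 11.301/4.871 = 2.231895
a = ȳ − b·x̄ = 37.62 − 2.231895·12.12 = 10.569429

10.5694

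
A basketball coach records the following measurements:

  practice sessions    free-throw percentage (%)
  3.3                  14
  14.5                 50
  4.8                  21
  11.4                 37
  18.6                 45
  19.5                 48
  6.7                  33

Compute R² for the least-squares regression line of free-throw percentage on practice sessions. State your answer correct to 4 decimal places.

n = 7, Σx = 78.8, Σy = 248, Σxy = 3287.9, Σx² = 1145.24, Σy² = 9924
Sxx = Σx² − (Σx)²/n = 1145.24 − 887.062857 = 258.177143
Sxy = Σxy − (Σx)(Σy)/n = 3287.9 − 2791.771429 = 496.128571
Syy = Σy² − (Σy)²/n = 9924 − 8786.285714 = 1137.714286
R² = Sxy²/(Sxx·Syy) = (496.128571)²/(258.177143·1137.714286) = 0.837987

0.8380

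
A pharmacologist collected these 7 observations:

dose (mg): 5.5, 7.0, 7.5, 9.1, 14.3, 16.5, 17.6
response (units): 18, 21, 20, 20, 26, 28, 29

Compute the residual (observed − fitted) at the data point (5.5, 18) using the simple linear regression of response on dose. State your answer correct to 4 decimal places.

-0.2602

n = 7, Σx = 77.5, Σy = 162, Σxy = 1922.2, Σx² = 1004.81
Sxx = Σx² − (Σx)²/n = 1004.81 − 858.035714 = 146.774286
Sxy = Σxy − (Σx)(Σy)/n = 1922.2 − 1793.571429 = 128.628571
b = Sxy/Sxx = 128.628571/146.774286 = 0.876370
a = ȳ − b·x̄ = 23.142857 − 0.876370·11.071429 = 13.440190
ŷ(5.5) = 13.440190 + 0.876370·5.5 = 18.260225
residual = y − ŷ = 18 − 18.260225 = -0.260225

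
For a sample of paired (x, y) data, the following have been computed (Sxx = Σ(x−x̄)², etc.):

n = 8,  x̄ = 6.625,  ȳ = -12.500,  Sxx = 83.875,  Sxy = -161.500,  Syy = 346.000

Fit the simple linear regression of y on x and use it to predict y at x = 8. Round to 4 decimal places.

-15.1475

b = Sxy/Sxx = -161.5/83.875 = -1.925484
a = ȳ − b·x̄ = -12.5 − (-1.925484)·6.625 = 0.256334
ŷ(8) = a + b·8 = 0.256334 + (-1.925484)·8 = -15.147541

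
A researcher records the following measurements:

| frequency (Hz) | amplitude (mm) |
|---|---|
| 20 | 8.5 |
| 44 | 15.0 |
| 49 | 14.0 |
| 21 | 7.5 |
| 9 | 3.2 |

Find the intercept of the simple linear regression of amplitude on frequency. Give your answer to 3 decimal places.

n = 5, Σx = 143, Σy = 48.2, Σxy = 1702.3, Σx² = 5259
Sxx = Σx² − (Σx)²/n = 5259 − 4089.8 = 1169.2
Sxy = Σxy − (Σx)(Σy)/n = 1702.3 − 1378.52 = 323.78
b = Sxy/Sxx = 323.78/1169.2 = 0.276924
a = ȳ − b·x̄ = 9.64 − 0.276924·28.6 = 1.719962

1.720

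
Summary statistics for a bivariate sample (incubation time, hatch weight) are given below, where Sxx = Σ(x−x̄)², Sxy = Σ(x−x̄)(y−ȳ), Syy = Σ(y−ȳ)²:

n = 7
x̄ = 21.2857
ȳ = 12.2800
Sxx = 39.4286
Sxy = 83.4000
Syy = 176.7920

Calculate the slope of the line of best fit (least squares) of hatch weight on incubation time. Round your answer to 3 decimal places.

2.115

b = Sxy/Sxx = 83.4/39.4286 = 2.115216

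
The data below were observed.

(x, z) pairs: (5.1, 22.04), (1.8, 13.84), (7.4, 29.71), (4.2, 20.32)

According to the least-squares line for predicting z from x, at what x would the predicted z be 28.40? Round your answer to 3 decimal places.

n = 4, Σx = 18.5, Σy = 85.91, Σxy = 442.514, Σx² = 101.65
Sxx = Σx² − (Σx)²/n = 101.65 − 85.5625 = 16.0875
Sxy = Σxy − (Σx)(Σy)/n = 442.514 − 397.33375 = 45.18025
b = Sxy/Sxx = 45.18025/16.0875 = 2.808407
a = ȳ − b·x̄ = 21.4775 − 2.808407·4.625 = 8.488617
Set a + b·x = 28.40: x = (28.40 − 8.488617) / 2.808407 = 7.089920

7.090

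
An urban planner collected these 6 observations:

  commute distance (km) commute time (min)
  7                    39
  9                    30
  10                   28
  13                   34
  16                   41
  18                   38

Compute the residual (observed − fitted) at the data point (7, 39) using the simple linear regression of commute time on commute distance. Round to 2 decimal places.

6.84

n = 6, Σx = 73, Σy = 210, Σxy = 2605, Σx² = 979
Sxx = Σx² − (Σx)²/n = 979 − 888.166667 = 90.833333
Sxy = Σxy − (Σx)(Σy)/n = 2605 − 2555 = 50
b = Sxy/Sxx = 50/90.833333 = 0.550459
a = ȳ − b·x̄ = 35 − 0.550459·12.166667 = 28.302752
ŷ(7) = 28.302752 + 0.550459·7 = 32.155963
residual = y − ŷ = 39 − 32.155963 = 6.844037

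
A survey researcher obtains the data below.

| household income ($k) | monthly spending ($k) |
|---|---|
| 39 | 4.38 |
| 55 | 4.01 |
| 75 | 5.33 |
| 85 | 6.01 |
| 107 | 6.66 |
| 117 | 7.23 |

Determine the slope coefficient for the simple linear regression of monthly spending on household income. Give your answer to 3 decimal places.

n = 6, Σx = 478, Σy = 33.62, Σxy = 2860.5, Σx² = 42534
Sxx = Σx² − (Σx)²/n = 42534 − 38080.666667 = 4453.333333
Sxy = Σxy − (Σx)(Σy)/n = 2860.5 − 2678.393333 = 182.106667
b = Sxy/Sxx = 182.106667/4453.333333 = 0.040892

0.041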